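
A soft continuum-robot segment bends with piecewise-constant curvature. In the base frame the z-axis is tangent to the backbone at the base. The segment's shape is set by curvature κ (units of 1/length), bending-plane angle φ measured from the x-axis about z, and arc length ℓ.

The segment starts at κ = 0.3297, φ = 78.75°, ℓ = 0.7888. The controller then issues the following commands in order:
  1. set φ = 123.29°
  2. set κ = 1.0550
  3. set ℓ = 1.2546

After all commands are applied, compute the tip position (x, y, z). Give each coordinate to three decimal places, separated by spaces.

-0.393 0.598 0.919

initial: κ=0.3297, φ=78.75°, ℓ=0.7888
cmd 1: set φ=123.29° → (κ,φ,ℓ)=(0.3297,123.29°,0.7888) → tip=(-0.0560,0.0853,0.7799)
cmd 2: set κ=1.0550 → (κ,φ,ℓ)=(1.0550,123.29°,0.7888) → tip=(-0.1700,0.2589,0.7009)
cmd 3: set ℓ=1.2546 → (κ,φ,ℓ)=(1.0550,123.29°,1.2546) → tip=(-0.3930,0.5985,0.9191)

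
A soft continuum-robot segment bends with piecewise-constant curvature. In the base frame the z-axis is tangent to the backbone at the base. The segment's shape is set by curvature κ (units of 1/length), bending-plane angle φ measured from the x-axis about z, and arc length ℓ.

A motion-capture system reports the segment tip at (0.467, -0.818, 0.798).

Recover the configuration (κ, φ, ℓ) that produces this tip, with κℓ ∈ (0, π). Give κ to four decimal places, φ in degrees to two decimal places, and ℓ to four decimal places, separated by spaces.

ρ = √(x²+y²) = √(0.467² + -0.818²) = 0.94192
φ = atan2(y, x) mod 360° = atan2(-0.818, 0.467) = 299.7222°
|p|² = ρ² + z² = 0.94192² + 0.798² = 1.52402
κ = 2ρ / |p|² = 2×0.94192 / 1.52402 = 1.23610
θ = 2·atan2(ρ, z) = 2·atan2(0.94192, 0.798) = 1.73585 rad
ℓ = θ/κ = 1.73585/1.23610 = 1.40430

1.2361 299.72 1.4043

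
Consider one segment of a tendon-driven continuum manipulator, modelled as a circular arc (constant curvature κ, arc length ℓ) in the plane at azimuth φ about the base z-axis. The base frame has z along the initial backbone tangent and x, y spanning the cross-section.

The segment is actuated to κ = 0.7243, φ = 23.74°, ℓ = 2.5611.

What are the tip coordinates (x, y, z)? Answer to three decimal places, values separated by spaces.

θ = κ·ℓ = 0.7243 × 2.5611 = 1.85500 rad
ρ = (1 − cos θ)/κ = (1 − -0.28040)/0.7243 = 1.76777
z = sin θ / κ = 0.95988/0.7243 = 1.32526
x = ρ cos φ = 1.76777 × cos(23.74°) = 1.61819
y = ρ sin φ = 1.76777 × sin(23.74°) = 0.71168

1.618 0.712 1.325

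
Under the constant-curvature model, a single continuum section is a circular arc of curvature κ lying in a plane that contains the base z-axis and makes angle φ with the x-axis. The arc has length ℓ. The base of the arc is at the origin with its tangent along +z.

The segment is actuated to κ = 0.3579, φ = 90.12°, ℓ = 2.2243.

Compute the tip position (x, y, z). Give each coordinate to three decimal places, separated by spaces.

θ = κ·ℓ = 0.3579 × 2.2243 = 0.79608 rad
ρ = (1 − cos θ)/κ = (1 − 0.69952)/0.3579 = 0.83958
z = sin θ / κ = 0.71462/0.3579 = 1.99670
x = ρ cos φ = 0.83958 × cos(90.12°) = -0.00176
y = ρ sin φ = 0.83958 × sin(90.12°) = 0.83957

-0.002 0.840 1.997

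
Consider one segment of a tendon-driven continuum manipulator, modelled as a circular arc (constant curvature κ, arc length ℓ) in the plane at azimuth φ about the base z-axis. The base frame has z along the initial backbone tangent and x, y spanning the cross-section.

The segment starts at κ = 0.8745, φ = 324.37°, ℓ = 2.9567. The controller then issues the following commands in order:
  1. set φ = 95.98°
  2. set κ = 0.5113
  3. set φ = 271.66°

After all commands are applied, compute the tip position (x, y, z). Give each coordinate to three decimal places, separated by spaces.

0.053 -1.840 1.952

initial: κ=0.8745, φ=324.37°, ℓ=2.9567
cmd 1: set φ=95.98° → (κ,φ,ℓ)=(0.8745,95.98°,2.9567) → tip=(-0.2203,2.1033,0.6035)
cmd 2: set κ=0.5113 → (κ,φ,ℓ)=(0.5113,95.98°,2.9567) → tip=(-0.1917,1.8304,1.9524)
cmd 3: set φ=271.66° → (κ,φ,ℓ)=(0.5113,271.66°,2.9567) → tip=(0.0533,-1.8396,1.9524)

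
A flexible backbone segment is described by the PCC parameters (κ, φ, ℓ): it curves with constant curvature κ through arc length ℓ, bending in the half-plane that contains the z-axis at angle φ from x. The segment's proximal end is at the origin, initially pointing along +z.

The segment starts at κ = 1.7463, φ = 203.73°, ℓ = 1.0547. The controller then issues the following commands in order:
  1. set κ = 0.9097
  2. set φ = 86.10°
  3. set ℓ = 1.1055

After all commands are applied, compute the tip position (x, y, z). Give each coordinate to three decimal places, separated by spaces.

initial: κ=1.7463, φ=203.73°, ℓ=1.0547
cmd 1: set κ=0.9097 → (κ,φ,ℓ)=(0.9097,203.73°,1.0547) → tip=(-0.4287,-0.1885,0.9002)
cmd 2: set φ=86.10° → (κ,φ,ℓ)=(0.9097,86.10°,1.0547) → tip=(0.0319,0.4672,0.9002)
cmd 3: set ℓ=1.1055 → (κ,φ,ℓ)=(0.9097,86.10°,1.1055) → tip=(0.0347,0.5094,0.9284)

0.035 0.509 0.928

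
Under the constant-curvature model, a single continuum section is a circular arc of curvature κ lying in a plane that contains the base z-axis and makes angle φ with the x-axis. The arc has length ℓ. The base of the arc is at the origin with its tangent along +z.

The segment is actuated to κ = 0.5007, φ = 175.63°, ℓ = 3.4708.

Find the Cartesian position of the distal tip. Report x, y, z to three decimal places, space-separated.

θ = κ·ℓ = 0.5007 × 3.4708 = 1.73783 rad
ρ = (1 − cos θ)/κ = (1 − -0.16626)/0.5007 = 2.32925
z = sin θ / κ = 0.98608/0.5007 = 1.96941
x = ρ cos φ = 2.32925 × cos(175.63°) = -2.32248
y = ρ sin φ = 2.32925 × sin(175.63°) = 0.17748

-2.322 0.177 1.969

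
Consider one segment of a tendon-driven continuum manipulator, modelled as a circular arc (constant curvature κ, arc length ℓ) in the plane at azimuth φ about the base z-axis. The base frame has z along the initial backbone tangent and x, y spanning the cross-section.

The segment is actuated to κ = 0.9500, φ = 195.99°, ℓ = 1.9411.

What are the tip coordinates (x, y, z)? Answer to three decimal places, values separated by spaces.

θ = κ·ℓ = 0.9500 × 1.9411 = 1.84404 rad
ρ = (1 − cos θ)/κ = (1 − -0.26986)/0.9500 = 1.33670
z = sin θ / κ = 0.96290/0.9500 = 1.01358
x = ρ cos φ = 1.33670 × cos(195.99°) = -1.28498
y = ρ sin φ = 1.33670 × sin(195.99°) = -0.36822

-1.285 -0.368 1.014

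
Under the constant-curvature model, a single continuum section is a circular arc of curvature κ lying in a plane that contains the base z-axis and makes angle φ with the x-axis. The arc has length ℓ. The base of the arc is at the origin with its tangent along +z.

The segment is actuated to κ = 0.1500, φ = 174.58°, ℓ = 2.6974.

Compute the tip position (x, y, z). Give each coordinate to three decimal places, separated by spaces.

-0.536 0.051 2.624

θ = κ·ℓ = 0.1500 × 2.6974 = 0.40461 rad
ρ = (1 − cos θ)/κ = (1 − 0.91926)/0.1500 = 0.53829
z = sin θ / κ = 0.39366/0.1500 = 2.62440
x = ρ cos φ = 0.53829 × cos(174.58°) = -0.53589
y = ρ sin φ = 0.53829 × sin(174.58°) = 0.05084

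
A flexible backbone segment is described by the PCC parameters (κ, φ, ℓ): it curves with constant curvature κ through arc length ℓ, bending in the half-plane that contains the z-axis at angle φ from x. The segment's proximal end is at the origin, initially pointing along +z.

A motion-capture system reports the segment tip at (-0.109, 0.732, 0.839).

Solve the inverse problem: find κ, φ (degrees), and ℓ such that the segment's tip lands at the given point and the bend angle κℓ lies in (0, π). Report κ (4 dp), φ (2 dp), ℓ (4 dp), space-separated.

ρ = √(x²+y²) = √(-0.109² + 0.732²) = 0.74007
φ = atan2(y, x) mod 360° = atan2(0.732, -0.109) = 98.4695°
|p|² = ρ² + z² = 0.74007² + 0.839² = 1.25163
κ = 2ρ / |p|² = 2×0.74007 / 1.25163 = 1.18258
θ = 2·atan2(ρ, z) = 2·atan2(0.74007, 0.839) = 1.44566 rad
ℓ = θ/κ = 1.44566/1.18258 = 1.22247

1.1826 98.47 1.2225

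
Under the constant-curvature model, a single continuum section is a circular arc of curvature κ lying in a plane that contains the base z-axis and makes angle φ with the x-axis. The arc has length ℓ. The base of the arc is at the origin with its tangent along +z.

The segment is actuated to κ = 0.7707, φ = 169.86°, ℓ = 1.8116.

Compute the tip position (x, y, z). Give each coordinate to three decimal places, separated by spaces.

-1.055 0.189 1.278

θ = κ·ℓ = 0.7707 × 1.8116 = 1.39620 rad
ρ = (1 − cos θ)/κ = (1 − 0.17371)/0.7707 = 1.07213
z = sin θ / κ = 0.98480/0.7707 = 1.27780
x = ρ cos φ = 1.07213 × cos(169.86°) = -1.05538
y = ρ sin φ = 1.07213 × sin(169.86°) = 0.18875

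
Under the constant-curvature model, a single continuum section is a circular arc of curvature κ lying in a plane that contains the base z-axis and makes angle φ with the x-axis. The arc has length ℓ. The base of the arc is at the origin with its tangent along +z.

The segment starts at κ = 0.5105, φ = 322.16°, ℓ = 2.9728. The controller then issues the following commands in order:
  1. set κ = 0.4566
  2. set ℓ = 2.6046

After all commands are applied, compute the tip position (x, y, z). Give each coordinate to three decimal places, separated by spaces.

initial: κ=0.5105, φ=322.16°, ℓ=2.9728
cmd 1: set κ=0.4566 → (κ,φ,ℓ)=(0.4566,322.16°,2.9728) → tip=(1.3633,-1.0590,2.1404)
cmd 2: set ℓ=2.6046 → (κ,φ,ℓ)=(0.4566,322.16°,2.6046) → tip=(1.0856,-0.8433,2.0326)

1.086 -0.843 2.033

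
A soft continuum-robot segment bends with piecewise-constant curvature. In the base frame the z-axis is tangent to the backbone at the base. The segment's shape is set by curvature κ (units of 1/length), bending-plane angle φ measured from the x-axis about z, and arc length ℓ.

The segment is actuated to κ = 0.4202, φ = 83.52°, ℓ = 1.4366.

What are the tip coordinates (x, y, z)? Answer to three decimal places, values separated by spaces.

0.047 0.418 1.351

θ = κ·ℓ = 0.4202 × 1.4366 = 0.60366 rad
ρ = (1 − cos θ)/κ = (1 − 0.82326)/0.4202 = 0.42060
z = sin θ / κ = 0.56766/0.4202 = 1.35093
x = ρ cos φ = 0.42060 × cos(83.52°) = 0.04747
y = ρ sin φ = 0.42060 × sin(83.52°) = 0.41791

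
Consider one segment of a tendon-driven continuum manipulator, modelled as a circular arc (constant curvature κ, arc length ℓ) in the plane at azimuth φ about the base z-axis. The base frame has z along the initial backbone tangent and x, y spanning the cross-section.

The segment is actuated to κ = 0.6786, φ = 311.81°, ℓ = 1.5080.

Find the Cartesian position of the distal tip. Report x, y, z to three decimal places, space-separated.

θ = κ·ℓ = 0.6786 × 1.5080 = 1.02333 rad
ρ = (1 − cos θ)/κ = (1 − 0.52053)/0.6786 = 0.70656
z = sin θ / κ = 0.85385/0.6786 = 1.25825
x = ρ cos φ = 0.70656 × cos(311.81°) = 0.47104
y = ρ sin φ = 0.70656 × sin(311.81°) = -0.52664

0.471 -0.527 1.258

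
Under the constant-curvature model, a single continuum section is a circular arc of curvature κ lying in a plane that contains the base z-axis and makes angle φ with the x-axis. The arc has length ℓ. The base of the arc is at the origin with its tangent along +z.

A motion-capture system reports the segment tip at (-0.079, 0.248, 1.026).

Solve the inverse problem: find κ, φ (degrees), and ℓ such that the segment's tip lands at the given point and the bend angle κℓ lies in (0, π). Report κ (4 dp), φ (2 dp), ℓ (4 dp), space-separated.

0.4646 107.67 1.0695

ρ = √(x²+y²) = √(-0.079² + 0.248²) = 0.26028
φ = atan2(y, x) mod 360° = atan2(0.248, -0.079) = 107.6692°
|p|² = ρ² + z² = 0.26028² + 1.026² = 1.12042
κ = 2ρ / |p|² = 2×0.26028 / 1.12042 = 0.46461
θ = 2·atan2(ρ, z) = 2·atan2(0.26028, 1.026) = 0.49688 rad
ℓ = θ/κ = 0.49688/0.46461 = 1.06947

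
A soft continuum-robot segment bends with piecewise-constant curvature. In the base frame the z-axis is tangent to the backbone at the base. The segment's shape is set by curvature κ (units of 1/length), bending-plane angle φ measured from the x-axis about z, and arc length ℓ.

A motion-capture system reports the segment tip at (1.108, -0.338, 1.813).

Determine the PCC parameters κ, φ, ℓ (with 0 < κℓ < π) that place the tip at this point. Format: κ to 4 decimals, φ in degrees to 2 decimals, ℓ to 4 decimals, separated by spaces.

ρ = √(x²+y²) = √(1.108² + -0.338²) = 1.15841
φ = atan2(y, x) mod 360° = atan2(-0.338, 1.108) = 343.0355°
|p|² = ρ² + z² = 1.15841² + 1.813² = 4.62888
κ = 2ρ / |p|² = 2×1.15841 / 4.62888 = 0.50051
θ = 2·atan2(ρ, z) = 2·atan2(1.15841, 1.813) = 1.13713 rad
ℓ = θ/κ = 1.13713/0.50051 = 2.27193

0.5005 343.04 2.2719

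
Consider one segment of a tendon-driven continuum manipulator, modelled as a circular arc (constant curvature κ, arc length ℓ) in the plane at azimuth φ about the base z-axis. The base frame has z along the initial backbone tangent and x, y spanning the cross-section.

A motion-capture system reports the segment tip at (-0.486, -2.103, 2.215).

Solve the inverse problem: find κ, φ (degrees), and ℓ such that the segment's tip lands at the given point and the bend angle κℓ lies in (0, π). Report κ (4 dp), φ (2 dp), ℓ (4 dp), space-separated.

ρ = √(x²+y²) = √(-0.486² + -2.103²) = 2.15843
φ = atan2(y, x) mod 360° = atan2(-2.103, -0.486) = 256.9875°
|p|² = ρ² + z² = 2.15843² + 2.215² = 9.56503
κ = 2ρ / |p|² = 2×2.15843 / 9.56503 = 0.45132
θ = 2·atan2(ρ, z) = 2·atan2(2.15843, 2.215) = 1.54493 rad
ℓ = θ/κ = 1.54493/0.45132 = 3.42316

0.4513 256.99 3.4232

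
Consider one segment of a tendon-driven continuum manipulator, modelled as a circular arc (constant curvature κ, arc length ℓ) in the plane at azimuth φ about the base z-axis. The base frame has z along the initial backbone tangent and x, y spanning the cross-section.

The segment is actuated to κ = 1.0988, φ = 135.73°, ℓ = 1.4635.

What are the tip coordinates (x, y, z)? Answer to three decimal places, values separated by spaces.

θ = κ·ℓ = 1.0988 × 1.4635 = 1.60809 rad
ρ = (1 − cos θ)/κ = (1 − -0.03729)/1.0988 = 0.94402
z = sin θ / κ = 0.99930/1.0988 = 0.90945
x = ρ cos φ = 0.94402 × cos(135.73°) = -0.67597
y = ρ sin φ = 0.94402 × sin(135.73°) = 0.65896

-0.676 0.659 0.909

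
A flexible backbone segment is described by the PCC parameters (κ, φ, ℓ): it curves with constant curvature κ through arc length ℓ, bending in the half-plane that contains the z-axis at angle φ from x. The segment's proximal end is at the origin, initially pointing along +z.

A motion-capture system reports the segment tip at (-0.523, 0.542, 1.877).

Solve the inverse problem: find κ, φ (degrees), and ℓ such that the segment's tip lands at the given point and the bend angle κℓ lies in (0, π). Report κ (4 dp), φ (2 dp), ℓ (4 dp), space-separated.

ρ = √(x²+y²) = √(-0.523² + 0.542²) = 0.75319
φ = atan2(y, x) mod 360° = atan2(0.542, -0.523) = 133.9779°
|p|² = ρ² + z² = 0.75319² + 1.877² = 4.09042
κ = 2ρ / |p|² = 2×0.75319 / 4.09042 = 0.36827
θ = 2·atan2(ρ, z) = 2·atan2(0.75319, 1.877) = 0.76321 rad
ℓ = θ/κ = 0.76321/0.36827 = 2.07241

0.3683 133.98 2.0724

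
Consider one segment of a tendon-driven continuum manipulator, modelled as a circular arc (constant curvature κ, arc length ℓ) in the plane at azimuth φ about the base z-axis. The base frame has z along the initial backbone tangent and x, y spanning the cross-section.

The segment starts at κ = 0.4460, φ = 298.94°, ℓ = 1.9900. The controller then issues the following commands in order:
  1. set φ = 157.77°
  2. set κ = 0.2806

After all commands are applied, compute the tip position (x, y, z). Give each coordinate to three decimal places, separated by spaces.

initial: κ=0.4460, φ=298.94°, ℓ=1.9900
cmd 1: set φ=157.77° → (κ,φ,ℓ)=(0.4460,157.77°,1.9900) → tip=(-0.7652,0.3127,1.7388)
cmd 2: set κ=0.2806 → (κ,φ,ℓ)=(0.2806,157.77°,1.9900) → tip=(-0.5011,0.2048,1.8882)

-0.501 0.205 1.888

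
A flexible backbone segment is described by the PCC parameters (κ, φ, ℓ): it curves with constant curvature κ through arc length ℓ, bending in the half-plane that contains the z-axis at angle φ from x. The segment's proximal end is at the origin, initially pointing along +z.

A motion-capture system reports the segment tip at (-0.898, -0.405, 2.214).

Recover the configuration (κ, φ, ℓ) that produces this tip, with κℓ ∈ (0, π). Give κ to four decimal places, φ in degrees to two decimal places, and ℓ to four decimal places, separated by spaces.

0.3355 204.28 2.4955

ρ = √(x²+y²) = √(-0.898² + -0.405²) = 0.98510
φ = atan2(y, x) mod 360° = atan2(-0.405, -0.898) = 204.2755°
|p|² = ρ² + z² = 0.98510² + 2.214² = 5.87223
κ = 2ρ / |p|² = 2×0.98510 / 5.87223 = 0.33551
θ = 2·atan2(ρ, z) = 2·atan2(0.98510, 2.214) = 0.83728 rad
ℓ = θ/κ = 0.83728/0.33551 = 2.49553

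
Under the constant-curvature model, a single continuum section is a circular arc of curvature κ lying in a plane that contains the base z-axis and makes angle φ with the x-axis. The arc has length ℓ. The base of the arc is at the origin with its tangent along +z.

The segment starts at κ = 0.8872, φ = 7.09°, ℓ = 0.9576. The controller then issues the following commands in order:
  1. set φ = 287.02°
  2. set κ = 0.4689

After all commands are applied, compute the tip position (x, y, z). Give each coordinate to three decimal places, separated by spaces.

0.062 -0.202 0.926

initial: κ=0.8872, φ=7.09°, ℓ=0.9576
cmd 1: set φ=287.02° → (κ,φ,ℓ)=(0.8872,287.02°,0.9576) → tip=(0.1121,-0.3661,0.8465)
cmd 2: set κ=0.4689 → (κ,φ,ℓ)=(0.4689,287.02°,0.9576) → tip=(0.0619,-0.2021,0.9257)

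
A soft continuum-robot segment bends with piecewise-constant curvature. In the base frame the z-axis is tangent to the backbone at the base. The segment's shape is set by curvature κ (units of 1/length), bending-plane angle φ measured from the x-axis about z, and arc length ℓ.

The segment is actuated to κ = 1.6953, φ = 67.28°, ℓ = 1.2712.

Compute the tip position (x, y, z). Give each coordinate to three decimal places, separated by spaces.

0.353 0.844 0.492

θ = κ·ℓ = 1.6953 × 1.2712 = 2.15507 rad
ρ = (1 − cos θ)/κ = (1 − -0.55159)/1.6953 = 0.91523
z = sin θ / κ = 0.83412/1.6953 = 0.49202
x = ρ cos φ = 0.91523 × cos(67.28°) = 0.35349
y = ρ sin φ = 0.91523 × sin(67.28°) = 0.84421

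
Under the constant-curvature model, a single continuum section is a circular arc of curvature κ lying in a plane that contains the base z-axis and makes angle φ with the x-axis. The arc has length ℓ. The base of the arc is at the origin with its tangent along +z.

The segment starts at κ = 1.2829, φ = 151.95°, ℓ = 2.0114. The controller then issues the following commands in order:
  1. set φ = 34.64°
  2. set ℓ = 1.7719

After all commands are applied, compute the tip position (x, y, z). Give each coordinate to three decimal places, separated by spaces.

initial: κ=1.2829, φ=151.95°, ℓ=2.0114
cmd 1: set φ=34.64° → (κ,φ,ℓ)=(1.2829,34.64°,2.0114) → tip=(1.1843,0.8182,0.4148)
cmd 2: set ℓ=1.7719 → (κ,φ,ℓ)=(1.2829,34.64°,1.7719) → tip=(1.0556,0.7293,0.5950)

1.056 0.729 0.595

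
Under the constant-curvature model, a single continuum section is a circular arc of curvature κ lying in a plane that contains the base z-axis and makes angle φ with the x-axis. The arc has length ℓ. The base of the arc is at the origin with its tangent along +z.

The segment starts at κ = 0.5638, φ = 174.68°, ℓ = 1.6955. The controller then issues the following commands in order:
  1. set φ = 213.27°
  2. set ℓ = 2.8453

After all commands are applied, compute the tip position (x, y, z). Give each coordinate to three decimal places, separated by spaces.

-1.532 -1.005 1.773

initial: κ=0.5638, φ=174.68°, ℓ=1.6955
cmd 1: set φ=213.27° → (κ,φ,ℓ)=(0.5638,213.27°,1.6955) → tip=(-0.6275,-0.4117,1.4488)
cmd 2: set ℓ=2.8453 → (κ,φ,ℓ)=(0.5638,213.27°,2.8453) → tip=(-1.5325,-1.0055,1.7727)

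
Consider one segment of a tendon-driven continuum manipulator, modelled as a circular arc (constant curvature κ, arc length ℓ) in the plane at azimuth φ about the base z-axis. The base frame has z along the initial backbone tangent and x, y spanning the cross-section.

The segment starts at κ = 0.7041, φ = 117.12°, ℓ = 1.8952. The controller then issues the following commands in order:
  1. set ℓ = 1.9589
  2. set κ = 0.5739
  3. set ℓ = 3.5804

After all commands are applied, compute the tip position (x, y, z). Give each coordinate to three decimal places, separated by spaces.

initial: κ=0.7041, φ=117.12°, ℓ=1.8952
cmd 1: set ℓ=1.9589 → (κ,φ,ℓ)=(0.7041,117.12°,1.9589) → tip=(-0.5242,1.0235,1.3943)
cmd 2: set κ=0.5739 → (κ,φ,ℓ)=(0.5739,117.12°,1.9589) → tip=(-0.4513,0.8811,1.5716)
cmd 3: set ℓ=3.5804 → (κ,φ,ℓ)=(0.5739,117.12°,3.5804) → tip=(-1.1639,2.2725,1.5423)

-1.164 2.273 1.542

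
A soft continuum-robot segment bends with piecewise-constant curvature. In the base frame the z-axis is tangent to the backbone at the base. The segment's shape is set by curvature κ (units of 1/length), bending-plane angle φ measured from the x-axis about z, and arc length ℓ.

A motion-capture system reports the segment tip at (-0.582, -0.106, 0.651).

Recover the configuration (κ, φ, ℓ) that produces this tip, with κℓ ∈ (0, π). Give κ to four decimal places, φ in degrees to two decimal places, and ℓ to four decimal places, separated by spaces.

1.5291 190.32 0.9648

ρ = √(x²+y²) = √(-0.582² + -0.106²) = 0.59157
φ = atan2(y, x) mod 360° = atan2(-0.106, -0.582) = 190.3222°
|p|² = ρ² + z² = 0.59157² + 0.651² = 0.77376
κ = 2ρ / |p|² = 2×0.59157 / 0.77376 = 1.52909
θ = 2·atan2(ρ, z) = 2·atan2(0.59157, 0.651) = 1.47522 rad
ℓ = θ/κ = 1.47522/1.52909 = 0.96477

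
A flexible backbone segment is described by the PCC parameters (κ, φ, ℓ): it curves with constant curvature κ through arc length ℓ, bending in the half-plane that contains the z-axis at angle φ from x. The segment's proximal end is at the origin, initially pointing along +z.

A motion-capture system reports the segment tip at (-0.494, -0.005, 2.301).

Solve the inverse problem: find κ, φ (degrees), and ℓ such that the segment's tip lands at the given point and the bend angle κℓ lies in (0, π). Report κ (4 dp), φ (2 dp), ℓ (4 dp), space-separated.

ρ = √(x²+y²) = √(-0.494² + -0.005²) = 0.49403
φ = atan2(y, x) mod 360° = atan2(-0.005, -0.494) = 180.5799°
|p|² = ρ² + z² = 0.49403² + 2.301² = 5.53866
κ = 2ρ / |p|² = 2×0.49403 / 5.53866 = 0.17839
θ = 2·atan2(ρ, z) = 2·atan2(0.49403, 2.301) = 0.42298 rad
ℓ = θ/κ = 0.42298/0.17839 = 2.37107

0.1784 180.58 2.3711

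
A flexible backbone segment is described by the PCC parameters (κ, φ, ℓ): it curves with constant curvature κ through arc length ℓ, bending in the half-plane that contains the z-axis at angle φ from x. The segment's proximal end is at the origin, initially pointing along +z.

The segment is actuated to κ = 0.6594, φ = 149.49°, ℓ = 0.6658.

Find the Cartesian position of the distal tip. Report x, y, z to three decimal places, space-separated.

-0.124 0.073 0.645

θ = κ·ℓ = 0.6594 × 0.6658 = 0.43903 rad
ρ = (1 − cos θ)/κ = (1 − 0.90517)/0.6594 = 0.14382
z = sin θ / κ = 0.42506/0.6594 = 0.64462
x = ρ cos φ = 0.14382 × cos(149.49°) = -0.12391
y = ρ sin φ = 0.14382 × sin(149.49°) = 0.07302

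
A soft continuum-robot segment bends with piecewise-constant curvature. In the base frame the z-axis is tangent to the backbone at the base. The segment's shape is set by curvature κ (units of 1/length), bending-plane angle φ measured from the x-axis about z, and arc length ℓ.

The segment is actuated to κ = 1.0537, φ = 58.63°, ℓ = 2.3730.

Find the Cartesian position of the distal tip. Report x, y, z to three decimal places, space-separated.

θ = κ·ℓ = 1.0537 × 2.3730 = 2.50043 rad
ρ = (1 − cos θ)/κ = (1 − -0.80140)/1.0537 = 1.70960
z = sin θ / κ = 0.59813/1.0537 = 0.56764
x = ρ cos φ = 1.70960 × cos(58.63°) = 0.88995
y = ρ sin φ = 1.70960 × sin(58.63°) = 1.45969

0.890 1.460 0.568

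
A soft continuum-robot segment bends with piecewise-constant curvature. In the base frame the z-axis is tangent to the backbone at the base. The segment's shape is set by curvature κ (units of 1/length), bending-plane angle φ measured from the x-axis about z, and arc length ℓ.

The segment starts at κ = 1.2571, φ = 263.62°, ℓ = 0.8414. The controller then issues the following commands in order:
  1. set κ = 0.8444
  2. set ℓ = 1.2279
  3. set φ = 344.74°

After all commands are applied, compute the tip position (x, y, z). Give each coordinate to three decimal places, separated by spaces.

0.561 -0.153 1.019

initial: κ=1.2571, φ=263.62°, ℓ=0.8414
cmd 1: set κ=0.8444 → (κ,φ,ℓ)=(0.8444,263.62°,0.8414) → tip=(-0.0318,-0.2848,0.7724)
cmd 2: set ℓ=1.2279 → (κ,φ,ℓ)=(0.8444,263.62°,1.2279) → tip=(-0.0646,-0.5779,1.0194)
cmd 3: set φ=344.74° → (κ,φ,ℓ)=(0.8444,344.74°,1.2279) → tip=(0.5610,-0.1531,1.0194)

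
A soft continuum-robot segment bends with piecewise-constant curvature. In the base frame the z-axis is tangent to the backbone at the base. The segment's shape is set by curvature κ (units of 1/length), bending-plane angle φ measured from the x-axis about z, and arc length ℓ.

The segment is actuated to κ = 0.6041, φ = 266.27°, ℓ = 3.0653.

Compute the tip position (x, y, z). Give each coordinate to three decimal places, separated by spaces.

θ = κ·ℓ = 0.6041 × 3.0653 = 1.85175 rad
ρ = (1 − cos θ)/κ = (1 − -0.27727)/0.6041 = 2.11434
z = sin θ / κ = 0.96079/0.6041 = 1.59045
x = ρ cos φ = 2.11434 × cos(266.27°) = -0.13755
y = ρ sin φ = 2.11434 × sin(266.27°) = -2.10986

-0.138 -2.110 1.590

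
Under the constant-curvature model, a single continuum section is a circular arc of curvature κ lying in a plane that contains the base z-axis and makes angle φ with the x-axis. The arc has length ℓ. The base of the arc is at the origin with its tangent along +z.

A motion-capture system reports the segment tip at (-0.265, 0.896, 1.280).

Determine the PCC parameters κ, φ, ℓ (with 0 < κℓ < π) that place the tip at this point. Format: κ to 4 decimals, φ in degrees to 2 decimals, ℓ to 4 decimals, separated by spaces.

0.7441 106.48 1.6949

ρ = √(x²+y²) = √(-0.265² + 0.896²) = 0.93437
φ = atan2(y, x) mod 360° = atan2(0.896, -0.265) = 106.4761°
|p|² = ρ² + z² = 0.93437² + 1.280² = 2.51144
κ = 2ρ / |p|² = 2×0.93437 / 2.51144 = 0.74409
θ = 2·atan2(ρ, z) = 2·atan2(0.93437, 1.280) = 1.26112 rad
ℓ = θ/κ = 1.26112/0.74409 = 1.69486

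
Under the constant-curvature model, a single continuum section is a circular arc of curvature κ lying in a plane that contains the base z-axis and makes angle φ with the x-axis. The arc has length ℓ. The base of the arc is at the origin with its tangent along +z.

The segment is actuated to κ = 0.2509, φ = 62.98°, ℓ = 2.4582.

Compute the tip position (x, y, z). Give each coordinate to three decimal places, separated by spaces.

0.334 0.654 2.305

θ = κ·ℓ = 0.2509 × 2.4582 = 0.61676 rad
ρ = (1 − cos θ)/κ = (1 − 0.81576)/0.2509 = 0.73433
z = sin θ / κ = 0.57840/0.2509 = 2.30529
x = ρ cos φ = 0.73433 × cos(62.98°) = 0.33361
y = ρ sin φ = 0.73433 × sin(62.98°) = 0.65418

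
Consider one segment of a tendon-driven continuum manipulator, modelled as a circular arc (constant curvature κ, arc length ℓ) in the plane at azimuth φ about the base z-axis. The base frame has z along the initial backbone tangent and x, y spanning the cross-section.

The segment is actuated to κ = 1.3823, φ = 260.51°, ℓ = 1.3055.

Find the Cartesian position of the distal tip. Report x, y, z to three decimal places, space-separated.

-0.147 -0.879 0.704

θ = κ·ℓ = 1.3823 × 1.3055 = 1.80459 rad
ρ = (1 − cos θ)/κ = (1 − -0.23167)/1.3823 = 0.89103
z = sin θ / κ = 0.97279/1.3823 = 0.70375
x = ρ cos φ = 0.89103 × cos(260.51°) = -0.14691
y = ρ sin φ = 0.89103 × sin(260.51°) = -0.87884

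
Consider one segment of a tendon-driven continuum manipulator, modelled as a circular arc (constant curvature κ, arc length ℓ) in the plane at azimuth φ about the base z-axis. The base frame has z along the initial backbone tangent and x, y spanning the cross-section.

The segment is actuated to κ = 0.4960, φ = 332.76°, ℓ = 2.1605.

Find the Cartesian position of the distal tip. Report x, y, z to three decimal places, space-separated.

0.934 -0.481 1.770

θ = κ·ℓ = 0.4960 × 2.1605 = 1.07161 rad
ρ = (1 − cos θ)/κ = (1 − 0.47871)/0.4960 = 1.05098
z = sin θ / κ = 0.87797/0.4960 = 1.77010
x = ρ cos φ = 1.05098 × cos(332.76°) = 0.93442
y = ρ sin φ = 1.05098 × sin(332.76°) = -0.48105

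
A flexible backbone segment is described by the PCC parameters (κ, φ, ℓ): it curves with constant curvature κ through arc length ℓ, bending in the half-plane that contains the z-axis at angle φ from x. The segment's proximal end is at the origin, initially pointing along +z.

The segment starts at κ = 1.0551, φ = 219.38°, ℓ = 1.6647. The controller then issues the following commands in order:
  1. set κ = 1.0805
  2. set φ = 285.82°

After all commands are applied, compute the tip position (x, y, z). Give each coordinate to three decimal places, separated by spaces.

0.309 -1.092 0.902

initial: κ=1.0551, φ=219.38°, ℓ=1.6647
cmd 1: set κ=1.0805 → (κ,φ,ℓ)=(1.0805,219.38°,1.6647) → tip=(-0.8770,-0.7199,0.9016)
cmd 2: set φ=285.82° → (κ,φ,ℓ)=(1.0805,285.82°,1.6647) → tip=(0.3093,-1.0916,0.9016)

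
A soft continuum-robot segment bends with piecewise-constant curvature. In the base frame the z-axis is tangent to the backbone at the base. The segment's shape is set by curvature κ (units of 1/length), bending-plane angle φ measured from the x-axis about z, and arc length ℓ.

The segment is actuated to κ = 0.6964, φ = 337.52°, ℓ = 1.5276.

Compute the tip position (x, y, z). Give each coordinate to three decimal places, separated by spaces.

0.683 -0.282 1.255

θ = κ·ℓ = 0.6964 × 1.5276 = 1.06382 rad
ρ = (1 − cos θ)/κ = (1 − 0.48554)/0.6964 = 0.73875
z = sin θ / κ = 0.87422/0.6964 = 1.25534
x = ρ cos φ = 0.73875 × cos(337.52°) = 0.68261
y = ρ sin φ = 0.73875 × sin(337.52°) = -0.28247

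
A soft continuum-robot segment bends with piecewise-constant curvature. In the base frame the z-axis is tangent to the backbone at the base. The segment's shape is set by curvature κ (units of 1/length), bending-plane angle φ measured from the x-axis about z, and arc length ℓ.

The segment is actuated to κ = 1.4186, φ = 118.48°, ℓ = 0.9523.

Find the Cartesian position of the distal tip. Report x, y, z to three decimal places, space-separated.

θ = κ·ℓ = 1.4186 × 0.9523 = 1.35093 rad
ρ = (1 − cos θ)/κ = (1 − 0.21810)/1.4186 = 0.55118
z = sin θ / κ = 0.97593/1.4186 = 0.68795
x = ρ cos φ = 0.55118 × cos(118.48°) = -0.26283
y = ρ sin φ = 0.55118 × sin(118.48°) = 0.48448

-0.263 0.484 0.688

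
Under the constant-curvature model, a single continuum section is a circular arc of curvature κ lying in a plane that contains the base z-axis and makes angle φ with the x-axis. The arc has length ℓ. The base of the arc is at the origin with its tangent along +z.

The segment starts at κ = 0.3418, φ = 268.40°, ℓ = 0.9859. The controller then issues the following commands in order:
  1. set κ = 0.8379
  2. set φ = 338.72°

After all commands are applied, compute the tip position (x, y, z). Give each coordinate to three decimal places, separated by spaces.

initial: κ=0.3418, φ=268.40°, ℓ=0.9859
cmd 1: set κ=0.8379 → (κ,φ,ℓ)=(0.8379,268.40°,0.9859) → tip=(-0.0107,-0.3844,0.8775)
cmd 2: set φ=338.72° → (κ,φ,ℓ)=(0.8379,338.72°,0.9859) → tip=(0.3584,-0.1396,0.8775)

0.358 -0.140 0.878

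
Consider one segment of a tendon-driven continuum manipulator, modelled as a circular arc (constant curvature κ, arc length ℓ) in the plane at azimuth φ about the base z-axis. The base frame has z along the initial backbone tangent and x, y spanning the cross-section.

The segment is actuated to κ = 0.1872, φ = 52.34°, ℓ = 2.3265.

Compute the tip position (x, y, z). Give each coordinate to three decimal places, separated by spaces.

0.305 0.395 2.254

θ = κ·ℓ = 0.1872 × 2.3265 = 0.43552 rad
ρ = (1 − cos θ)/κ = (1 − 0.90665)/0.1872 = 0.49866
z = sin θ / κ = 0.42188/0.1872 = 2.25365
x = ρ cos φ = 0.49866 × cos(52.34°) = 0.30467
y = ρ sin φ = 0.49866 × sin(52.34°) = 0.39477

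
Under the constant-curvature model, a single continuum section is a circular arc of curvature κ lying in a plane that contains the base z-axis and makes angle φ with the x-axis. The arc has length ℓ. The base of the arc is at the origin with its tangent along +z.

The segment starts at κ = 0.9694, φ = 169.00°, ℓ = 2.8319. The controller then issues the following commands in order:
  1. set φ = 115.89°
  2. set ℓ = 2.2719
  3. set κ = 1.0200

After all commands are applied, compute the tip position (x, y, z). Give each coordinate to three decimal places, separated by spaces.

-0.719 1.481 0.720

initial: κ=0.9694, φ=169.00°, ℓ=2.8319
cmd 1: set φ=115.89° → (κ,φ,ℓ)=(0.9694,115.89°,2.8319) → tip=(-0.8659,1.7841,0.3982)
cmd 2: set ℓ=2.2719 → (κ,φ,ℓ)=(0.9694,115.89°,2.2719) → tip=(-0.7164,1.4760,0.8326)
cmd 3: set κ=1.0200 → (κ,φ,ℓ)=(1.0200,115.89°,2.2719) → tip=(-0.7188,1.4810,0.7196)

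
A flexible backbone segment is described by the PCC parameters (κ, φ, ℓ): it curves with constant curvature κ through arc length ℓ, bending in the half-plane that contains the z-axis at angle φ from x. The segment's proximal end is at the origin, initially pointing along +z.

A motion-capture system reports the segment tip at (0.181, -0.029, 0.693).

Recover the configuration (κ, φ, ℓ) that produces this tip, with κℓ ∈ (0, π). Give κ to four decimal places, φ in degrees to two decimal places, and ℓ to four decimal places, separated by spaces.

0.7135 350.90 0.7249

ρ = √(x²+y²) = √(0.181² + -0.029²) = 0.18331
φ = atan2(y, x) mod 360° = atan2(-0.029, 0.181) = 350.8974°
|p|² = ρ² + z² = 0.18331² + 0.693² = 0.51385
κ = 2ρ / |p|² = 2×0.18331 / 0.51385 = 0.71347
θ = 2·atan2(ρ, z) = 2·atan2(0.18331, 0.693) = 0.51718 rad
ℓ = θ/κ = 0.51718/0.71347 = 0.72489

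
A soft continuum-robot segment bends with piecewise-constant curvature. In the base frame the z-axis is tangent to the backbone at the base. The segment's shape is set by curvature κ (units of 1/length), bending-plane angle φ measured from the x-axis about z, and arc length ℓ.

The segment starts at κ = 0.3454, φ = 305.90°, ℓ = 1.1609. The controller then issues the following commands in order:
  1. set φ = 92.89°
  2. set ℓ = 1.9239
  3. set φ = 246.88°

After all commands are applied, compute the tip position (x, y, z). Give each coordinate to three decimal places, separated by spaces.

-0.242 -0.567 1.785

initial: κ=0.3454, φ=305.90°, ℓ=1.1609
cmd 1: set φ=92.89° → (κ,φ,ℓ)=(0.3454,92.89°,1.1609) → tip=(-0.0116,0.2294,1.1300)
cmd 2: set ℓ=1.9239 → (κ,φ,ℓ)=(0.3454,92.89°,1.9239) → tip=(-0.0311,0.6153,1.7854)
cmd 3: set φ=246.88° → (κ,φ,ℓ)=(0.3454,246.88°,1.9239) → tip=(-0.2419,-0.5666,1.7854)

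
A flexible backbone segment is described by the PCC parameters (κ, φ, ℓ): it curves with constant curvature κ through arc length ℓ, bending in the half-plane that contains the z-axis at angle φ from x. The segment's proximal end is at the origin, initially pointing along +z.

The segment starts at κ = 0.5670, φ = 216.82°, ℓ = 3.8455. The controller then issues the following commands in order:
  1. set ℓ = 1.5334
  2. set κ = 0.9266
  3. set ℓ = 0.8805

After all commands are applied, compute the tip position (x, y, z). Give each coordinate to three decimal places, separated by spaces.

initial: κ=0.5670, φ=216.82°, ℓ=3.8455
cmd 1: set ℓ=1.5334 → (κ,φ,ℓ)=(0.5670,216.82°,1.5334) → tip=(-0.5008,-0.3750,1.3474)
cmd 2: set κ=0.9266 → (κ,φ,ℓ)=(0.9266,216.82°,1.5334) → tip=(-0.7349,-0.5502,1.0671)
cmd 3: set ℓ=0.8805 → (κ,φ,ℓ)=(0.9266,216.82°,0.8805) → tip=(-0.2719,-0.2036,0.7860)

-0.272 -0.204 0.786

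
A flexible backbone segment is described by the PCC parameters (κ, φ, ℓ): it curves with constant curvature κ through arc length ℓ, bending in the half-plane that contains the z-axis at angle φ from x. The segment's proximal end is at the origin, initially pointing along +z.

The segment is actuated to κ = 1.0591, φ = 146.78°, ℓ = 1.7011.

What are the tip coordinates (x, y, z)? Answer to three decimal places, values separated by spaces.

-0.971 0.636 0.919

θ = κ·ℓ = 1.0591 × 1.7011 = 1.80164 rad
ρ = (1 − cos θ)/κ = (1 − -0.22879)/1.0591 = 1.16022
z = sin θ / κ = 0.97347/1.0591 = 0.91915
x = ρ cos φ = 1.16022 × cos(146.78°) = -0.97061
y = ρ sin φ = 1.16022 × sin(146.78°) = 0.63564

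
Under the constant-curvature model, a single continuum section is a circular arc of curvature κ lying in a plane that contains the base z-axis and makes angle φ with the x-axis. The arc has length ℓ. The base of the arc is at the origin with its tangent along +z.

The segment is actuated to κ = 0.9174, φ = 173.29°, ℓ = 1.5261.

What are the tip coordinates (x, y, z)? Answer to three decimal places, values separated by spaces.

-0.899 0.106 1.074

θ = κ·ℓ = 0.9174 × 1.5261 = 1.40004 rad
ρ = (1 − cos θ)/κ = (1 − 0.16992)/0.9174 = 0.90481
z = sin θ / κ = 0.98546/0.9174 = 1.07418
x = ρ cos φ = 0.90481 × cos(173.29°) = -0.89862
y = ρ sin φ = 0.90481 × sin(173.29°) = 0.10572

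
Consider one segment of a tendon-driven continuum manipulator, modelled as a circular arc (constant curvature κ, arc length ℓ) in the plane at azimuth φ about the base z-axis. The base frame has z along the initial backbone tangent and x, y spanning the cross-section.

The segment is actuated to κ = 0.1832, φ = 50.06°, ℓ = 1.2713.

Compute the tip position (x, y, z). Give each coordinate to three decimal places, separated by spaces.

0.095 0.113 1.260

θ = κ·ℓ = 0.1832 × 1.2713 = 0.23290 rad
ρ = (1 − cos θ)/κ = (1 − 0.97300)/0.1832 = 0.14738
z = sin θ / κ = 0.23080/0.1832 = 1.25984
x = ρ cos φ = 0.14738 × cos(50.06°) = 0.09461
y = ρ sin φ = 0.14738 × sin(50.06°) = 0.11300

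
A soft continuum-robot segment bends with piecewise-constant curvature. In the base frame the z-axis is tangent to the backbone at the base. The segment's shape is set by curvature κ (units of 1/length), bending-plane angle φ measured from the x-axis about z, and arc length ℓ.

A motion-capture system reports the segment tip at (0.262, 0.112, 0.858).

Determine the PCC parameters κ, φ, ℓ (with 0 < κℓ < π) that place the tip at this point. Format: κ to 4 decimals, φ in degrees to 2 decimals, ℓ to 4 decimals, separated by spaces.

0.6972 23.15 0.9198

ρ = √(x²+y²) = √(0.262² + 0.112²) = 0.28494
φ = atan2(y, x) mod 360° = atan2(0.112, 0.262) = 23.1458°
|p|² = ρ² + z² = 0.28494² + 0.858² = 0.81735
κ = 2ρ / |p|² = 2×0.28494 / 0.81735 = 0.69722
θ = 2·atan2(ρ, z) = 2·atan2(0.28494, 0.858) = 0.64127 rad
ℓ = θ/κ = 0.64127/0.69722 = 0.91975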